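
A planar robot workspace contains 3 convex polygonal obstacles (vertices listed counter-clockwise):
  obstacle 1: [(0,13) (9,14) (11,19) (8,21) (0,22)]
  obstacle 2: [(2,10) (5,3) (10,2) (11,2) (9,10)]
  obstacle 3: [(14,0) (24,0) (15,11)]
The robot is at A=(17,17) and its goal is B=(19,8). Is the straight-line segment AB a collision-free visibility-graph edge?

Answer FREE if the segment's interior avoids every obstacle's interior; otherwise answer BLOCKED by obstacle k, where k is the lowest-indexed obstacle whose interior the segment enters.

FREE

Obstacle 1 [(0,13) (9,14) (11,19) (8,21) (0,22)]:
  edge (0,13)–(9,14): clear
  edge (9,14)–(11,19): clear
  edge (11,19)–(8,21): clear
  edge (8,21)–(0,22): clear
  edge (0,22)–(0,13): clear
  midpoint (18,25/2) outside
  → clear
Obstacle 2 [(2,10) (5,3) (10,2) (11,2) (9,10)]:
  edge (2,10)–(5,3): clear
  edge (5,3)–(10,2): clear
  edge (10,2)–(11,2): clear
  edge (11,2)–(9,10): clear
  edge (9,10)–(2,10): clear
  midpoint (18,25/2) outside
  → clear
Obstacle 3 [(14,0) (24,0) (15,11)]:
  edge (14,0)–(24,0): clear
  edge (24,0)–(15,11): clear
  edge (15,11)–(14,0): clear
  midpoint (18,25/2) outside
  → clear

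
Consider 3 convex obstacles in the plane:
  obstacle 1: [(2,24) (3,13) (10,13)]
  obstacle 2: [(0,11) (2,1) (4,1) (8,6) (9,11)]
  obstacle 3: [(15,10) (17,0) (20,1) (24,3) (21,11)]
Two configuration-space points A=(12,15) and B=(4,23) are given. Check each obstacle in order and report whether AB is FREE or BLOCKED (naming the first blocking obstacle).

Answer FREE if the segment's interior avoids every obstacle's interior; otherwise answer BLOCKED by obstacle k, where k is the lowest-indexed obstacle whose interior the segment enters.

Obstacle 1 [(2,24) (3,13) (10,13)]:
  edge (2,24)–(3,13): clear
  edge (3,13)–(10,13): clear
  edge (10,13)–(2,24): clear
  midpoint (8,19) outside
  → clear
Obstacle 2 [(0,11) (2,1) (4,1) (8,6) (9,11)]:
  edge (0,11)–(2,1): clear
  edge (2,1)–(4,1): clear
  edge (4,1)–(8,6): clear
  edge (8,6)–(9,11): clear
  edge (9,11)–(0,11): clear
  midpoint (8,19) outside
  → clear
Obstacle 3 [(15,10) (17,0) (20,1) (24,3) (21,11)]:
  edge (15,10)–(17,0): clear
  edge (17,0)–(20,1): clear
  edge (20,1)–(24,3): clear
  edge (24,3)–(21,11): clear
  edge (21,11)–(15,10): clear
  midpoint (8,19) outside
  → clear

FREE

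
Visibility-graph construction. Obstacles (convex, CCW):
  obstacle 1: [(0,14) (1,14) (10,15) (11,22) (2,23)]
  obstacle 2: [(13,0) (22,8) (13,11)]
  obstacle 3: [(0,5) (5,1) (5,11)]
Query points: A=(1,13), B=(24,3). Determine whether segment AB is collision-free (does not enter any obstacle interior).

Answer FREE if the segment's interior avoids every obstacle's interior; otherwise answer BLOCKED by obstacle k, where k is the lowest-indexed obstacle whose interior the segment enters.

Obstacle 1 [(0,14) (1,14) (10,15) (11,22) (2,23)]:
  edge (0,14)–(1,14): clear
  edge (1,14)–(10,15): clear
  edge (10,15)–(11,22): clear
  edge (11,22)–(2,23): clear
  edge (2,23)–(0,14): clear
  midpoint (25/2,8) outside
  → clear
Obstacle 2 [(13,0) (22,8) (13,11)]:
  edge (13,0)–(22,8): crosses AB
  edge (22,8)–(13,11): clear
  edge (13,11)–(13,0): crosses AB
  → BLOCKED
Obstacle 3 [(0,5) (5,1) (5,11)]:
  edge (0,5)–(5,1): clear
  edge (5,1)–(5,11): clear
  edge (5,11)–(0,5): clear
  midpoint (25/2,8) outside
  → clear

BLOCKED by obstacle 2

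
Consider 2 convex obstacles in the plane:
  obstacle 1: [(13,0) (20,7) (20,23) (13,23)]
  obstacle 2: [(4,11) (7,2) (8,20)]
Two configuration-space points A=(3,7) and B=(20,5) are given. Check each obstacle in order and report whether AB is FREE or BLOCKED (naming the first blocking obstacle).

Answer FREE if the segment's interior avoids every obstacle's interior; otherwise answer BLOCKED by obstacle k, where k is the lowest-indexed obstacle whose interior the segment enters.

BLOCKED by obstacle 1

Obstacle 1 [(13,0) (20,7) (20,23) (13,23)]:
  edge (13,0)–(20,7): crosses AB
  edge (20,7)–(20,23): clear
  edge (20,23)–(13,23): clear
  edge (13,23)–(13,0): crosses AB
  → BLOCKED
Obstacle 2 [(4,11) (7,2) (8,20)]:
  edge (4,11)–(7,2): crosses AB
  edge (7,2)–(8,20): crosses AB
  edge (8,20)–(4,11): clear
  → BLOCKED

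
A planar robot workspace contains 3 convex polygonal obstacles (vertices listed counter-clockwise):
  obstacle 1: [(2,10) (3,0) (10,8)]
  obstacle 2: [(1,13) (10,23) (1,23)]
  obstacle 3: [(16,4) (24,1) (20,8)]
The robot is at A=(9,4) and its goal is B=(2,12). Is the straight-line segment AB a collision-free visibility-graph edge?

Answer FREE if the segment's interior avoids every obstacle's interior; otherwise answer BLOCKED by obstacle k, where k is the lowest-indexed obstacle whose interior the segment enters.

BLOCKED by obstacle 1

Obstacle 1 [(2,10) (3,0) (10,8)]:
  edge (2,10)–(3,0): clear
  edge (3,0)–(10,8): crosses AB
  edge (10,8)–(2,10): crosses AB
  → BLOCKED
Obstacle 2 [(1,13) (10,23) (1,23)]:
  edge (1,13)–(10,23): clear
  edge (10,23)–(1,23): clear
  edge (1,23)–(1,13): clear
  midpoint (11/2,8) outside
  → clear
Obstacle 3 [(16,4) (24,1) (20,8)]:
  edge (16,4)–(24,1): clear
  edge (24,1)–(20,8): clear
  edge (20,8)–(16,4): clear
  midpoint (11/2,8) outside
  → clear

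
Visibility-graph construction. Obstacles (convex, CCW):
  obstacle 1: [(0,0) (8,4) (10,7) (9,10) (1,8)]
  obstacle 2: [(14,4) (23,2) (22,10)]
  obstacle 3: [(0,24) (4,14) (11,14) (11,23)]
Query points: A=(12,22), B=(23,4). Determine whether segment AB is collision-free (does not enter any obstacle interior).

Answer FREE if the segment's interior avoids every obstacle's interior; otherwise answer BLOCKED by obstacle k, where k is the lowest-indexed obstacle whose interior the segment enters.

Obstacle 1 [(0,0) (8,4) (10,7) (9,10) (1,8)]:
  edge (0,0)–(8,4): clear
  edge (8,4)–(10,7): clear
  edge (10,7)–(9,10): clear
  edge (9,10)–(1,8): clear
  edge (1,8)–(0,0): clear
  midpoint (35/2,13) outside
  → clear
Obstacle 2 [(14,4) (23,2) (22,10)]:
  edge (14,4)–(23,2): clear
  edge (23,2)–(22,10): crosses AB
  edge (22,10)–(14,4): crosses AB
  → BLOCKED
Obstacle 3 [(0,24) (4,14) (11,14) (11,23)]:
  edge (0,24)–(4,14): clear
  edge (4,14)–(11,14): clear
  edge (11,14)–(11,23): clear
  edge (11,23)–(0,24): clear
  midpoint (35/2,13) outside
  → clear

BLOCKED by obstacle 2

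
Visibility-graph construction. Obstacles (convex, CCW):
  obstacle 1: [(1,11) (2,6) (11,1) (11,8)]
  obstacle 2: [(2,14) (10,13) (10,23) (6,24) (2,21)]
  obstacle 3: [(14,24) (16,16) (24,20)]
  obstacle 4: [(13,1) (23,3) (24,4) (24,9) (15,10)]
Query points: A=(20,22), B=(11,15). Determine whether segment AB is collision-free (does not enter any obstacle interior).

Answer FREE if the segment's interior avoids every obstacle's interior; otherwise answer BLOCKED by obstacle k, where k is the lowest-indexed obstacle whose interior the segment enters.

Obstacle 1 [(1,11) (2,6) (11,1) (11,8)]:
  edge (1,11)–(2,6): clear
  edge (2,6)–(11,1): clear
  edge (11,1)–(11,8): clear
  edge (11,8)–(1,11): clear
  midpoint (31/2,37/2) outside
  → clear
Obstacle 2 [(2,14) (10,13) (10,23) (6,24) (2,21)]:
  edge (2,14)–(10,13): clear
  edge (10,13)–(10,23): clear
  edge (10,23)–(6,24): clear
  edge (6,24)–(2,21): clear
  edge (2,21)–(2,14): clear
  midpoint (31/2,37/2) outside
  → clear
Obstacle 3 [(14,24) (16,16) (24,20)]:
  edge (14,24)–(16,16): crosses AB
  edge (16,16)–(24,20): clear
  edge (24,20)–(14,24): crosses AB
  → BLOCKED
Obstacle 4 [(13,1) (23,3) (24,4) (24,9) (15,10)]:
  edge (13,1)–(23,3): clear
  edge (23,3)–(24,4): clear
  edge (24,4)–(24,9): clear
  edge (24,9)–(15,10): clear
  edge (15,10)–(13,1): clear
  midpoint (31/2,37/2) outside
  → clear

BLOCKED by obstacle 3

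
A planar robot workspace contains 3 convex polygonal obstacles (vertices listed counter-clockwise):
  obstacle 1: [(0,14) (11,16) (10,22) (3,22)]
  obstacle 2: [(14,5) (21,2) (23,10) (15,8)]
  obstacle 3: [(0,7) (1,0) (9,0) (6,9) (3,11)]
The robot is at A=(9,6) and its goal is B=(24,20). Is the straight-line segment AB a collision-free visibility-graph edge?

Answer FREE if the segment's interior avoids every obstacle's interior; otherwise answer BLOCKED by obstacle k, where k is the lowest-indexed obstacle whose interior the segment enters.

FREE

Obstacle 1 [(0,14) (11,16) (10,22) (3,22)]:
  edge (0,14)–(11,16): clear
  edge (11,16)–(10,22): clear
  edge (10,22)–(3,22): clear
  edge (3,22)–(0,14): clear
  midpoint (33/2,13) outside
  → clear
Obstacle 2 [(14,5) (21,2) (23,10) (15,8)]:
  edge (14,5)–(21,2): clear
  edge (21,2)–(23,10): clear
  edge (23,10)–(15,8): clear
  edge (15,8)–(14,5): clear
  midpoint (33/2,13) outside
  → clear
Obstacle 3 [(0,7) (1,0) (9,0) (6,9) (3,11)]:
  edge (0,7)–(1,0): clear
  edge (1,0)–(9,0): clear
  edge (9,0)–(6,9): clear
  edge (6,9)–(3,11): clear
  edge (3,11)–(0,7): clear
  midpoint (33/2,13) outside
  → clear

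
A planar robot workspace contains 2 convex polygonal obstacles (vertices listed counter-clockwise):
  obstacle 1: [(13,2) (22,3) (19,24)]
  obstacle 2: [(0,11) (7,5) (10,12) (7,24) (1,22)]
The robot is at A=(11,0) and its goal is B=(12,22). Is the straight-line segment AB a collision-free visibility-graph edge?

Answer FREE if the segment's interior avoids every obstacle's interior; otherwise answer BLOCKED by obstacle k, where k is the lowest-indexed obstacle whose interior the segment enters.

Obstacle 1 [(13,2) (22,3) (19,24)]:
  edge (13,2)–(22,3): clear
  edge (22,3)–(19,24): clear
  edge (19,24)–(13,2): clear
  midpoint (23/2,11) outside
  → clear
Obstacle 2 [(0,11) (7,5) (10,12) (7,24) (1,22)]:
  edge (0,11)–(7,5): clear
  edge (7,5)–(10,12): clear
  edge (10,12)–(7,24): clear
  edge (7,24)–(1,22): clear
  edge (1,22)–(0,11): clear
  midpoint (23/2,11) outside
  → clear

FREE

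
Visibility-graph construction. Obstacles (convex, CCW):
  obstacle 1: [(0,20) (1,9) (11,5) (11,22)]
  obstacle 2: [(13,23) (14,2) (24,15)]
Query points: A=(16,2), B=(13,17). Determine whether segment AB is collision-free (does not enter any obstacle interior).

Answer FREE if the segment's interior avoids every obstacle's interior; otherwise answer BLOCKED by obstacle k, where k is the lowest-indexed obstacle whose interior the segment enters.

Obstacle 1 [(0,20) (1,9) (11,5) (11,22)]:
  edge (0,20)–(1,9): clear
  edge (1,9)–(11,5): clear
  edge (11,5)–(11,22): clear
  edge (11,22)–(0,20): clear
  midpoint (29/2,19/2) outside
  → clear
Obstacle 2 [(13,23) (14,2) (24,15)]:
  edge (13,23)–(14,2): crosses AB
  edge (14,2)–(24,15): crosses AB
  edge (24,15)–(13,23): clear
  → BLOCKED

BLOCKED by obstacle 2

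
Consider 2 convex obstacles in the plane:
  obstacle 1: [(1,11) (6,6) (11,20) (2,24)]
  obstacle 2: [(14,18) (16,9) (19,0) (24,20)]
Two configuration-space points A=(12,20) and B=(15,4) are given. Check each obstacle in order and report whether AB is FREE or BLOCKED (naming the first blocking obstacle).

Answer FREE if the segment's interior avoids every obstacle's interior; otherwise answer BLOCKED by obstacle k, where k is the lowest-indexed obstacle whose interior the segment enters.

Obstacle 1 [(1,11) (6,6) (11,20) (2,24)]:
  edge (1,11)–(6,6): clear
  edge (6,6)–(11,20): clear
  edge (11,20)–(2,24): clear
  edge (2,24)–(1,11): clear
  midpoint (27/2,12) outside
  → clear
Obstacle 2 [(14,18) (16,9) (19,0) (24,20)]:
  edge (14,18)–(16,9): clear
  edge (16,9)–(19,0): clear
  edge (19,0)–(24,20): clear
  edge (24,20)–(14,18): clear
  midpoint (27/2,12) outside
  → clear

FREE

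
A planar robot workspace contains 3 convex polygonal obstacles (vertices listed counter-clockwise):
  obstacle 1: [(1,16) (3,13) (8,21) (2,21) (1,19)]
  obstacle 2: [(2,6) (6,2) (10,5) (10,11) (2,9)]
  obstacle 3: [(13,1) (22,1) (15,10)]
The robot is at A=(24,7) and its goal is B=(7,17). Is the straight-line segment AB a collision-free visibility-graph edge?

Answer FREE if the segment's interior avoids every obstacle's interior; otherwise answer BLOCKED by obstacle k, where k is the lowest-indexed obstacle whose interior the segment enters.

FREE

Obstacle 1 [(1,16) (3,13) (8,21) (2,21) (1,19)]:
  edge (1,16)–(3,13): clear
  edge (3,13)–(8,21): clear
  edge (8,21)–(2,21): clear
  edge (2,21)–(1,19): clear
  edge (1,19)–(1,16): clear
  midpoint (31/2,12) outside
  → clear
Obstacle 2 [(2,6) (6,2) (10,5) (10,11) (2,9)]:
  edge (2,6)–(6,2): clear
  edge (6,2)–(10,5): clear
  edge (10,5)–(10,11): clear
  edge (10,11)–(2,9): clear
  edge (2,9)–(2,6): clear
  midpoint (31/2,12) outside
  → clear
Obstacle 3 [(13,1) (22,1) (15,10)]:
  edge (13,1)–(22,1): clear
  edge (22,1)–(15,10): clear
  edge (15,10)–(13,1): clear
  midpoint (31/2,12) outside
  → clear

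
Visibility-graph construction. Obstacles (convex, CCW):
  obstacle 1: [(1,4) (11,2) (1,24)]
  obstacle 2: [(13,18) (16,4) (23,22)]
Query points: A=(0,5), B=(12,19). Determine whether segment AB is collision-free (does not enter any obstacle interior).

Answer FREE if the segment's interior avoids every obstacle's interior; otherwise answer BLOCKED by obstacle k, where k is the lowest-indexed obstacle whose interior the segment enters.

Obstacle 1 [(1,4) (11,2) (1,24)]:
  edge (1,4)–(11,2): clear
  edge (11,2)–(1,24): crosses AB
  edge (1,24)–(1,4): crosses AB
  → BLOCKED
Obstacle 2 [(13,18) (16,4) (23,22)]:
  edge (13,18)–(16,4): clear
  edge (16,4)–(23,22): clear
  edge (23,22)–(13,18): clear
  midpoint (6,12) outside
  → clear

BLOCKED by obstacle 1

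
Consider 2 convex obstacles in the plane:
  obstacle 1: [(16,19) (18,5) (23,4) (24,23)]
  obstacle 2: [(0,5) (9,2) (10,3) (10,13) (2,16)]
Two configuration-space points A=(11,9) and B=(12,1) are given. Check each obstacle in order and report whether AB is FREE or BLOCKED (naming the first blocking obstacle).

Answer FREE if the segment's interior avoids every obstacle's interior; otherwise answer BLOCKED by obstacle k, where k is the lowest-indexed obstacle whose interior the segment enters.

Obstacle 1 [(16,19) (18,5) (23,4) (24,23)]:
  edge (16,19)–(18,5): clear
  edge (18,5)–(23,4): clear
  edge (23,4)–(24,23): clear
  edge (24,23)–(16,19): clear
  midpoint (23/2,5) outside
  → clear
Obstacle 2 [(0,5) (9,2) (10,3) (10,13) (2,16)]:
  edge (0,5)–(9,2): clear
  edge (9,2)–(10,3): clear
  edge (10,3)–(10,13): clear
  edge (10,13)–(2,16): clear
  edge (2,16)–(0,5): clear
  midpoint (23/2,5) outside
  → clear

FREE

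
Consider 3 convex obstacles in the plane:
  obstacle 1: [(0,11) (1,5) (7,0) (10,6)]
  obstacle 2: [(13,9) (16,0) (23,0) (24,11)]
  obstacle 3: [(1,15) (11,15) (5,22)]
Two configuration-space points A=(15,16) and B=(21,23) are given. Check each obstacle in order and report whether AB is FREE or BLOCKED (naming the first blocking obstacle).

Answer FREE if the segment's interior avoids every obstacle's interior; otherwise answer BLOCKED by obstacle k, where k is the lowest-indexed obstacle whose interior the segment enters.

FREE

Obstacle 1 [(0,11) (1,5) (7,0) (10,6)]:
  edge (0,11)–(1,5): clear
  edge (1,5)–(7,0): clear
  edge (7,0)–(10,6): clear
  edge (10,6)–(0,11): clear
  midpoint (18,39/2) outside
  → clear
Obstacle 2 [(13,9) (16,0) (23,0) (24,11)]:
  edge (13,9)–(16,0): clear
  edge (16,0)–(23,0): clear
  edge (23,0)–(24,11): clear
  edge (24,11)–(13,9): clear
  midpoint (18,39/2) outside
  → clear
Obstacle 3 [(1,15) (11,15) (5,22)]:
  edge (1,15)–(11,15): clear
  edge (11,15)–(5,22): clear
  edge (5,22)–(1,15): clear
  midpoint (18,39/2) outside
  → clear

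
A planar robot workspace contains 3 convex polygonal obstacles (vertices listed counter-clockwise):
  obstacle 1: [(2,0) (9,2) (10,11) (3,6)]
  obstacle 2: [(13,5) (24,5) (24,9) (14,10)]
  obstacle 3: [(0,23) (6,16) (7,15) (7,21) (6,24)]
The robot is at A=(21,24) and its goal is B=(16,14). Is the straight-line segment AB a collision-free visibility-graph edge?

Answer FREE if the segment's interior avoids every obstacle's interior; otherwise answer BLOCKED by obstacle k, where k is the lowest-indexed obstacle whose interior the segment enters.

FREE

Obstacle 1 [(2,0) (9,2) (10,11) (3,6)]:
  edge (2,0)–(9,2): clear
  edge (9,2)–(10,11): clear
  edge (10,11)–(3,6): clear
  edge (3,6)–(2,0): clear
  midpoint (37/2,19) outside
  → clear
Obstacle 2 [(13,5) (24,5) (24,9) (14,10)]:
  edge (13,5)–(24,5): clear
  edge (24,5)–(24,9): clear
  edge (24,9)–(14,10): clear
  edge (14,10)–(13,5): clear
  midpoint (37/2,19) outside
  → clear
Obstacle 3 [(0,23) (6,16) (7,15) (7,21) (6,24)]:
  edge (0,23)–(6,16): clear
  edge (6,16)–(7,15): clear
  edge (7,15)–(7,21): clear
  edge (7,21)–(6,24): clear
  edge (6,24)–(0,23): clear
  midpoint (37/2,19) outside
  → clear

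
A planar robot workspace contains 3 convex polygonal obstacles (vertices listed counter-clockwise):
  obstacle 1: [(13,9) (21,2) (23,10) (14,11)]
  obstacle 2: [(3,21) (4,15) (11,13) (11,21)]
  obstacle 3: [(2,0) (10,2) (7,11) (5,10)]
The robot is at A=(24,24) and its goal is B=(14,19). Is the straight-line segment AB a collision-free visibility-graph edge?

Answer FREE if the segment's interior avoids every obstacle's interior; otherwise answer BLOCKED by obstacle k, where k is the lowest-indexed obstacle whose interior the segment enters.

FREE

Obstacle 1 [(13,9) (21,2) (23,10) (14,11)]:
  edge (13,9)–(21,2): clear
  edge (21,2)–(23,10): clear
  edge (23,10)–(14,11): clear
  edge (14,11)–(13,9): clear
  midpoint (19,43/2) outside
  → clear
Obstacle 2 [(3,21) (4,15) (11,13) (11,21)]:
  edge (3,21)–(4,15): clear
  edge (4,15)–(11,13): clear
  edge (11,13)–(11,21): clear
  edge (11,21)–(3,21): clear
  midpoint (19,43/2) outside
  → clear
Obstacle 3 [(2,0) (10,2) (7,11) (5,10)]:
  edge (2,0)–(10,2): clear
  edge (10,2)–(7,11): clear
  edge (7,11)–(5,10): clear
  edge (5,10)–(2,0): clear
  midpoint (19,43/2) outside
  → clear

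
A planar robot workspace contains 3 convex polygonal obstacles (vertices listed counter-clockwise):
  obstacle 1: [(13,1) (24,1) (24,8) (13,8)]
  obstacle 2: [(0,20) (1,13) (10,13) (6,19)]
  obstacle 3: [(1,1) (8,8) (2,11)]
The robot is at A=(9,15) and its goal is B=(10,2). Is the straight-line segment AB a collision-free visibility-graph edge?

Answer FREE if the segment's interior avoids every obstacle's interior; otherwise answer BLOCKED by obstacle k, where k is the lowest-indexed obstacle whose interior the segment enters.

BLOCKED by obstacle 2

Obstacle 1 [(13,1) (24,1) (24,8) (13,8)]:
  edge (13,1)–(24,1): clear
  edge (24,1)–(24,8): clear
  edge (24,8)–(13,8): clear
  edge (13,8)–(13,1): clear
  midpoint (19/2,17/2) outside
  → clear
Obstacle 2 [(0,20) (1,13) (10,13) (6,19)]:
  edge (0,20)–(1,13): clear
  edge (1,13)–(10,13): crosses AB
  edge (10,13)–(6,19): crosses AB
  edge (6,19)–(0,20): clear
  → BLOCKED
Obstacle 3 [(1,1) (8,8) (2,11)]:
  edge (1,1)–(8,8): clear
  edge (8,8)–(2,11): clear
  edge (2,11)–(1,1): clear
  midpoint (19/2,17/2) outside
  → clear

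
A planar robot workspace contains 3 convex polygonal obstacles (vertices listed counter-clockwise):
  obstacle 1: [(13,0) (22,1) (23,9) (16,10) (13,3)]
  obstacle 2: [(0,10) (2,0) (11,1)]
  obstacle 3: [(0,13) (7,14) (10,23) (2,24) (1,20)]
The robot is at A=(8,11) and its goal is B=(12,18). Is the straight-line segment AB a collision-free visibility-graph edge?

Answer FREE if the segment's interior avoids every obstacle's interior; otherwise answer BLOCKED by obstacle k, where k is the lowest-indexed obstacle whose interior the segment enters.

FREE

Obstacle 1 [(13,0) (22,1) (23,9) (16,10) (13,3)]:
  edge (13,0)–(22,1): clear
  edge (22,1)–(23,9): clear
  edge (23,9)–(16,10): clear
  edge (16,10)–(13,3): clear
  edge (13,3)–(13,0): clear
  midpoint (10,29/2) outside
  → clear
Obstacle 2 [(0,10) (2,0) (11,1)]:
  edge (0,10)–(2,0): clear
  edge (2,0)–(11,1): clear
  edge (11,1)–(0,10): clear
  midpoint (10,29/2) outside
  → clear
Obstacle 3 [(0,13) (7,14) (10,23) (2,24) (1,20)]:
  edge (0,13)–(7,14): clear
  edge (7,14)–(10,23): clear
  edge (10,23)–(2,24): clear
  edge (2,24)–(1,20): clear
  edge (1,20)–(0,13): clear
  midpoint (10,29/2) outside
  → clear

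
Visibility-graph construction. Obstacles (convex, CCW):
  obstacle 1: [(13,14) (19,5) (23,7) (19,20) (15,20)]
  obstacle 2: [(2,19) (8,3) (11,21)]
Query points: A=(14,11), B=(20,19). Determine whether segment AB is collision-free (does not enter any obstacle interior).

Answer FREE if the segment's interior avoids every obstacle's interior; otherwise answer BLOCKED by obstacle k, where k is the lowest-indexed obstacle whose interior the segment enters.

BLOCKED by obstacle 1

Obstacle 1 [(13,14) (19,5) (23,7) (19,20) (15,20)]:
  edge (13,14)–(19,5): crosses AB
  edge (19,5)–(23,7): clear
  edge (23,7)–(19,20): crosses AB
  edge (19,20)–(15,20): clear
  edge (15,20)–(13,14): clear
  → BLOCKED
Obstacle 2 [(2,19) (8,3) (11,21)]:
  edge (2,19)–(8,3): clear
  edge (8,3)–(11,21): clear
  edge (11,21)–(2,19): clear
  midpoint (17,15) outside
  → clear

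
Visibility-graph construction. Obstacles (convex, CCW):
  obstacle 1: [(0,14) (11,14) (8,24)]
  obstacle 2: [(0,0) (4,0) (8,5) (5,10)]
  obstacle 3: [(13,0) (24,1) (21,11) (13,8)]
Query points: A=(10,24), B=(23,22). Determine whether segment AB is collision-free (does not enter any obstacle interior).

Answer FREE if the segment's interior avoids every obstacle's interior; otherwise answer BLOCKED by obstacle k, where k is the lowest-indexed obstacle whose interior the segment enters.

Obstacle 1 [(0,14) (11,14) (8,24)]:
  edge (0,14)–(11,14): clear
  edge (11,14)–(8,24): clear
  edge (8,24)–(0,14): clear
  midpoint (33/2,23) outside
  → clear
Obstacle 2 [(0,0) (4,0) (8,5) (5,10)]:
  edge (0,0)–(4,0): clear
  edge (4,0)–(8,5): clear
  edge (8,5)–(5,10): clear
  edge (5,10)–(0,0): clear
  midpoint (33/2,23) outside
  → clear
Obstacle 3 [(13,0) (24,1) (21,11) (13,8)]:
  edge (13,0)–(24,1): clear
  edge (24,1)–(21,11): clear
  edge (21,11)–(13,8): clear
  edge (13,8)–(13,0): clear
  midpoint (33/2,23) outside
  → clear

FREE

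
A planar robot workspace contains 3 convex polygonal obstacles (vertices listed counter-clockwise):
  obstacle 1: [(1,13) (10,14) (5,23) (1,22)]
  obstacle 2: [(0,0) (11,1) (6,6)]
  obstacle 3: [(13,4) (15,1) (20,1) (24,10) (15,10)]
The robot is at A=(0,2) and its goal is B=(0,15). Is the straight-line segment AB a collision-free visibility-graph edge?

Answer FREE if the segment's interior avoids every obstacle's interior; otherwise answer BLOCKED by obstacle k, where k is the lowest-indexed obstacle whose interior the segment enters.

Obstacle 1 [(1,13) (10,14) (5,23) (1,22)]:
  edge (1,13)–(10,14): clear
  edge (10,14)–(5,23): clear
  edge (5,23)–(1,22): clear
  edge (1,22)–(1,13): clear
  midpoint (0,17/2) outside
  → clear
Obstacle 2 [(0,0) (11,1) (6,6)]:
  edge (0,0)–(11,1): clear
  edge (11,1)–(6,6): clear
  edge (6,6)–(0,0): clear
  midpoint (0,17/2) outside
  → clear
Obstacle 3 [(13,4) (15,1) (20,1) (24,10) (15,10)]:
  edge (13,4)–(15,1): clear
  edge (15,1)–(20,1): clear
  edge (20,1)–(24,10): clear
  edge (24,10)–(15,10): clear
  edge (15,10)–(13,4): clear
  midpoint (0,17/2) outside
  → clear

FREE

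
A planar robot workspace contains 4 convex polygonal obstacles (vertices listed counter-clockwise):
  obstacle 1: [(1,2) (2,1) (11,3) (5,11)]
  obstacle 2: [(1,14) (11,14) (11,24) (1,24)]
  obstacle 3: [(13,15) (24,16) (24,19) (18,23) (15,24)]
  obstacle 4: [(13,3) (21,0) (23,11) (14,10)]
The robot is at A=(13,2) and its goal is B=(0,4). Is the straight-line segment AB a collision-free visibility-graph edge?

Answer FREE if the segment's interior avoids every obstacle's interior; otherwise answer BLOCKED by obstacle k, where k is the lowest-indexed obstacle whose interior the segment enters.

Obstacle 1 [(1,2) (2,1) (11,3) (5,11)]:
  edge (1,2)–(2,1): clear
  edge (2,1)–(11,3): crosses AB
  edge (11,3)–(5,11): clear
  edge (5,11)–(1,2): crosses AB
  → BLOCKED
Obstacle 2 [(1,14) (11,14) (11,24) (1,24)]:
  edge (1,14)–(11,14): clear
  edge (11,14)–(11,24): clear
  edge (11,24)–(1,24): clear
  edge (1,24)–(1,14): clear
  midpoint (13/2,3) outside
  → clear
Obstacle 3 [(13,15) (24,16) (24,19) (18,23) (15,24)]:
  edge (13,15)–(24,16): clear
  edge (24,16)–(24,19): clear
  edge (24,19)–(18,23): clear
  edge (18,23)–(15,24): clear
  edge (15,24)–(13,15): clear
  midpoint (13/2,3) outside
  → clear
Obstacle 4 [(13,3) (21,0) (23,11) (14,10)]:
  edge (13,3)–(21,0): clear
  edge (21,0)–(23,11): clear
  edge (23,11)–(14,10): clear
  edge (14,10)–(13,3): clear
  midpoint (13/2,3) outside
  → clear

BLOCKED by obstacle 1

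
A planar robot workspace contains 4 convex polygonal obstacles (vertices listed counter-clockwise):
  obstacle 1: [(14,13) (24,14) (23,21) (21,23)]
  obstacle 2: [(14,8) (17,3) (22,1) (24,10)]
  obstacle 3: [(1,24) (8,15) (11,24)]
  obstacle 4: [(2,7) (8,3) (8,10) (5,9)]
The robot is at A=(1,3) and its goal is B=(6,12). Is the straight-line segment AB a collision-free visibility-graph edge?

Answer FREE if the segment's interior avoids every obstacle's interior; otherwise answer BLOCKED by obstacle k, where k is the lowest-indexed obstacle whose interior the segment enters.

BLOCKED by obstacle 4

Obstacle 1 [(14,13) (24,14) (23,21) (21,23)]:
  edge (14,13)–(24,14): clear
  edge (24,14)–(23,21): clear
  edge (23,21)–(21,23): clear
  edge (21,23)–(14,13): clear
  midpoint (7/2,15/2) outside
  → clear
Obstacle 2 [(14,8) (17,3) (22,1) (24,10)]:
  edge (14,8)–(17,3): clear
  edge (17,3)–(22,1): clear
  edge (22,1)–(24,10): clear
  edge (24,10)–(14,8): clear
  midpoint (7/2,15/2) outside
  → clear
Obstacle 3 [(1,24) (8,15) (11,24)]:
  edge (1,24)–(8,15): clear
  edge (8,15)–(11,24): clear
  edge (11,24)–(1,24): clear
  midpoint (7/2,15/2) outside
  → clear
Obstacle 4 [(2,7) (8,3) (8,10) (5,9)]:
  edge (2,7)–(8,3): crosses AB
  edge (8,3)–(8,10): clear
  edge (8,10)–(5,9): clear
  edge (5,9)–(2,7): crosses AB
  → BLOCKED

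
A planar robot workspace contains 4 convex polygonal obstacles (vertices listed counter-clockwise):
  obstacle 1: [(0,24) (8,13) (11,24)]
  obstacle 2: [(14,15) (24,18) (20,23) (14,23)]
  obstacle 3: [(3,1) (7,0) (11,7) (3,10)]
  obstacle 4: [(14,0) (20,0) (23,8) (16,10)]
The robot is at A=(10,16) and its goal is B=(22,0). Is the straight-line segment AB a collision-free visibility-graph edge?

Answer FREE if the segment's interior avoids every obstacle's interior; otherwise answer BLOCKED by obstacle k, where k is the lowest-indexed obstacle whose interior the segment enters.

Obstacle 1 [(0,24) (8,13) (11,24)]:
  edge (0,24)–(8,13): clear
  edge (8,13)–(11,24): clear
  edge (11,24)–(0,24): clear
  midpoint (16,8) outside
  → clear
Obstacle 2 [(14,15) (24,18) (20,23) (14,23)]:
  edge (14,15)–(24,18): clear
  edge (24,18)–(20,23): clear
  edge (20,23)–(14,23): clear
  edge (14,23)–(14,15): clear
  midpoint (16,8) outside
  → clear
Obstacle 3 [(3,1) (7,0) (11,7) (3,10)]:
  edge (3,1)–(7,0): clear
  edge (7,0)–(11,7): clear
  edge (11,7)–(3,10): clear
  edge (3,10)–(3,1): clear
  midpoint (16,8) outside
  → clear
Obstacle 4 [(14,0) (20,0) (23,8) (16,10)]:
  edge (14,0)–(20,0): clear
  edge (20,0)–(23,8): crosses AB
  edge (23,8)–(16,10): clear
  edge (16,10)–(14,0): crosses AB
  → BLOCKED

BLOCKED by obstacle 4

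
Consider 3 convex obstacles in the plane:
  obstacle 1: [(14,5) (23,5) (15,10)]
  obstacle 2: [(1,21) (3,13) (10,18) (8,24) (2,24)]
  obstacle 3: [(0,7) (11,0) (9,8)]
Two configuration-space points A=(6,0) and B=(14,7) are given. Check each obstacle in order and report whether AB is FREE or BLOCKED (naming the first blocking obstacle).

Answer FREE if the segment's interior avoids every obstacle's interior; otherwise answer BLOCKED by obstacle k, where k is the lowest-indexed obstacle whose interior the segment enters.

BLOCKED by obstacle 3

Obstacle 1 [(14,5) (23,5) (15,10)]:
  edge (14,5)–(23,5): clear
  edge (23,5)–(15,10): clear
  edge (15,10)–(14,5): clear
  midpoint (10,7/2) outside
  → clear
Obstacle 2 [(1,21) (3,13) (10,18) (8,24) (2,24)]:
  edge (1,21)–(3,13): clear
  edge (3,13)–(10,18): clear
  edge (10,18)–(8,24): clear
  edge (8,24)–(2,24): clear
  edge (2,24)–(1,21): clear
  midpoint (10,7/2) outside
  → clear
Obstacle 3 [(0,7) (11,0) (9,8)]:
  edge (0,7)–(11,0): crosses AB
  edge (11,0)–(9,8): crosses AB
  edge (9,8)–(0,7): clear
  → BLOCKED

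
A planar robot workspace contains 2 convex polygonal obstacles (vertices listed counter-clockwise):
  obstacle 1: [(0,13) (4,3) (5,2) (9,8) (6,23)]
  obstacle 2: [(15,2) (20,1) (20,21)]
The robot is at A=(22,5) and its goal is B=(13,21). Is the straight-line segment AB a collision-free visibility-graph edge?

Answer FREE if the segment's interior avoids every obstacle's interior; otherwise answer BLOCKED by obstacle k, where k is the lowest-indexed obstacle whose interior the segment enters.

Obstacle 1 [(0,13) (4,3) (5,2) (9,8) (6,23)]:
  edge (0,13)–(4,3): clear
  edge (4,3)–(5,2): clear
  edge (5,2)–(9,8): clear
  edge (9,8)–(6,23): clear
  edge (6,23)–(0,13): clear
  midpoint (35/2,13) outside
  → clear
Obstacle 2 [(15,2) (20,1) (20,21)]:
  edge (15,2)–(20,1): clear
  edge (20,1)–(20,21): crosses AB
  edge (20,21)–(15,2): crosses AB
  → BLOCKED

BLOCKED by obstacle 2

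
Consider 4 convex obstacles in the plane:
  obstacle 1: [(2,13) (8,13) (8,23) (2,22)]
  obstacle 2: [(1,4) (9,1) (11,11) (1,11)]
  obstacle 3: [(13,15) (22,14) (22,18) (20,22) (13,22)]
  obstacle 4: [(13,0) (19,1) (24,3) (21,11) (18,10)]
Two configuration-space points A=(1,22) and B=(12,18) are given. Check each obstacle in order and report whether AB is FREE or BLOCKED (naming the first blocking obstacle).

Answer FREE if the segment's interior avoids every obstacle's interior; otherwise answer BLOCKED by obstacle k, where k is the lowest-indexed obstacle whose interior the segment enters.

BLOCKED by obstacle 1

Obstacle 1 [(2,13) (8,13) (8,23) (2,22)]:
  edge (2,13)–(8,13): clear
  edge (8,13)–(8,23): crosses AB
  edge (8,23)–(2,22): clear
  edge (2,22)–(2,13): crosses AB
  → BLOCKED
Obstacle 2 [(1,4) (9,1) (11,11) (1,11)]:
  edge (1,4)–(9,1): clear
  edge (9,1)–(11,11): clear
  edge (11,11)–(1,11): clear
  edge (1,11)–(1,4): clear
  midpoint (13/2,20) outside
  → clear
Obstacle 3 [(13,15) (22,14) (22,18) (20,22) (13,22)]:
  edge (13,15)–(22,14): clear
  edge (22,14)–(22,18): clear
  edge (22,18)–(20,22): clear
  edge (20,22)–(13,22): clear
  edge (13,22)–(13,15): clear
  midpoint (13/2,20) outside
  → clear
Obstacle 4 [(13,0) (19,1) (24,3) (21,11) (18,10)]:
  edge (13,0)–(19,1): clear
  edge (19,1)–(24,3): clear
  edge (24,3)–(21,11): clear
  edge (21,11)–(18,10): clear
  edge (18,10)–(13,0): clear
  midpoint (13/2,20) outside
  → clear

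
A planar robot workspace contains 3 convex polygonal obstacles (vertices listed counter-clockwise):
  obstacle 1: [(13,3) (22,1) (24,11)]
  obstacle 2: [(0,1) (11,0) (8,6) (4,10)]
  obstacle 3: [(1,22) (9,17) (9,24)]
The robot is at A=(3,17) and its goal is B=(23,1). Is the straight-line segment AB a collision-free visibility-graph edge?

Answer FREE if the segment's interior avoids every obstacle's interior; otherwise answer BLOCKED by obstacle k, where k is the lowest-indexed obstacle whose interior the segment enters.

Obstacle 1 [(13,3) (22,1) (24,11)]:
  edge (13,3)–(22,1): clear
  edge (22,1)–(24,11): crosses AB
  edge (24,11)–(13,3): crosses AB
  → BLOCKED
Obstacle 2 [(0,1) (11,0) (8,6) (4,10)]:
  edge (0,1)–(11,0): clear
  edge (11,0)–(8,6): clear
  edge (8,6)–(4,10): clear
  edge (4,10)–(0,1): clear
  midpoint (13,9) outside
  → clear
Obstacle 3 [(1,22) (9,17) (9,24)]:
  edge (1,22)–(9,17): clear
  edge (9,17)–(9,24): clear
  edge (9,24)–(1,22): clear
  midpoint (13,9) outside
  → clear

BLOCKED by obstacle 1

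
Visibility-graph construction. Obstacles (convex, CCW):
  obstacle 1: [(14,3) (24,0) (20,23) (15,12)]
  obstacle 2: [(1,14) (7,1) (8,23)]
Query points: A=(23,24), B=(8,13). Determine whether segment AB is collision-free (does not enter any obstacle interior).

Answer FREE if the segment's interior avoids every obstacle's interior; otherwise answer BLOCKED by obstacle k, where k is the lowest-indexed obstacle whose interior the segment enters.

Obstacle 1 [(14,3) (24,0) (20,23) (15,12)]:
  edge (14,3)–(24,0): clear
  edge (24,0)–(20,23): crosses AB
  edge (20,23)–(15,12): crosses AB
  edge (15,12)–(14,3): clear
  → BLOCKED
Obstacle 2 [(1,14) (7,1) (8,23)]:
  edge (1,14)–(7,1): clear
  edge (7,1)–(8,23): clear
  edge (8,23)–(1,14): clear
  midpoint (31/2,37/2) outside
  → clear

BLOCKED by obstacle 1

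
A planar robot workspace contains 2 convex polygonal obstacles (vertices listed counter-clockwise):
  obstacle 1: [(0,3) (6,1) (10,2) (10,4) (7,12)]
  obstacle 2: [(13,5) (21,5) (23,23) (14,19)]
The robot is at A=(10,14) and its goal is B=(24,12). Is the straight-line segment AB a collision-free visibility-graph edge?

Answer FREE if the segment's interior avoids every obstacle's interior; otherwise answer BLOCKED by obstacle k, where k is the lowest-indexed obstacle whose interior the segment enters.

BLOCKED by obstacle 2

Obstacle 1 [(0,3) (6,1) (10,2) (10,4) (7,12)]:
  edge (0,3)–(6,1): clear
  edge (6,1)–(10,2): clear
  edge (10,2)–(10,4): clear
  edge (10,4)–(7,12): clear
  edge (7,12)–(0,3): clear
  midpoint (17,13) outside
  → clear
Obstacle 2 [(13,5) (21,5) (23,23) (14,19)]:
  edge (13,5)–(21,5): clear
  edge (21,5)–(23,23): crosses AB
  edge (23,23)–(14,19): clear
  edge (14,19)–(13,5): crosses AB
  → BLOCKED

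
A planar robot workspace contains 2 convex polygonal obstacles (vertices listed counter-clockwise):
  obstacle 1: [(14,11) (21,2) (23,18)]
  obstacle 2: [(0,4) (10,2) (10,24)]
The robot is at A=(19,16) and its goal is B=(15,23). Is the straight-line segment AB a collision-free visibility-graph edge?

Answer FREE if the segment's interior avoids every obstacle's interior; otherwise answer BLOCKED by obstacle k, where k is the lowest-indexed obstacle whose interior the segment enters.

FREE

Obstacle 1 [(14,11) (21,2) (23,18)]:
  edge (14,11)–(21,2): clear
  edge (21,2)–(23,18): clear
  edge (23,18)–(14,11): clear
  midpoint (17,39/2) outside
  → clear
Obstacle 2 [(0,4) (10,2) (10,24)]:
  edge (0,4)–(10,2): clear
  edge (10,2)–(10,24): clear
  edge (10,24)–(0,4): clear
  midpoint (17,39/2) outside
  → clear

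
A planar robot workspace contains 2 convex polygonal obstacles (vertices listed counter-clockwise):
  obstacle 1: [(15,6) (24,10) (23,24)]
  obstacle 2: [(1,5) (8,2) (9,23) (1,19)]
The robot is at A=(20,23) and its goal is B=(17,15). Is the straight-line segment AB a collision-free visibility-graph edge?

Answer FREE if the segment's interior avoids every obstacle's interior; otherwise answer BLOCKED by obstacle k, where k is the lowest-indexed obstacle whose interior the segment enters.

FREE

Obstacle 1 [(15,6) (24,10) (23,24)]:
  edge (15,6)–(24,10): clear
  edge (24,10)–(23,24): clear
  edge (23,24)–(15,6): clear
  midpoint (37/2,19) outside
  → clear
Obstacle 2 [(1,5) (8,2) (9,23) (1,19)]:
  edge (1,5)–(8,2): clear
  edge (8,2)–(9,23): clear
  edge (9,23)–(1,19): clear
  edge (1,19)–(1,5): clear
  midpoint (37/2,19) outside
  → clear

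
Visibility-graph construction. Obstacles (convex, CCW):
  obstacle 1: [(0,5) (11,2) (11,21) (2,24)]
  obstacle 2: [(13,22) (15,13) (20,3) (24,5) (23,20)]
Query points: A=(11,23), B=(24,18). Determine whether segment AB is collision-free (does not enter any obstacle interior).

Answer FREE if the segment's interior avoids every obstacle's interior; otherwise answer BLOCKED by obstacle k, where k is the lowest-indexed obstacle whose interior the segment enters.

BLOCKED by obstacle 2

Obstacle 1 [(0,5) (11,2) (11,21) (2,24)]:
  edge (0,5)–(11,2): clear
  edge (11,2)–(11,21): clear
  edge (11,21)–(2,24): clear
  edge (2,24)–(0,5): clear
  midpoint (35/2,41/2) outside
  → clear
Obstacle 2 [(13,22) (15,13) (20,3) (24,5) (23,20)]:
  edge (13,22)–(15,13): clear
  edge (15,13)–(20,3): clear
  edge (20,3)–(24,5): clear
  edge (24,5)–(23,20): crosses AB
  edge (23,20)–(13,22): crosses AB
  → BLOCKED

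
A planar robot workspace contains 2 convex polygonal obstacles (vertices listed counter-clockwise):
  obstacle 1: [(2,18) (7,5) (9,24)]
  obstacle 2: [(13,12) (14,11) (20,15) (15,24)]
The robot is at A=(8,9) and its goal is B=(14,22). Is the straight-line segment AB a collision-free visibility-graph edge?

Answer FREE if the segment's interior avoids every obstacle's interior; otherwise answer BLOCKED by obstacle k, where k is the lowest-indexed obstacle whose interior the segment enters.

Obstacle 1 [(2,18) (7,5) (9,24)]:
  edge (2,18)–(7,5): clear
  edge (7,5)–(9,24): clear
  edge (9,24)–(2,18): clear
  midpoint (11,31/2) outside
  → clear
Obstacle 2 [(13,12) (14,11) (20,15) (15,24)]:
  edge (13,12)–(14,11): clear
  edge (14,11)–(20,15): clear
  edge (20,15)–(15,24): clear
  edge (15,24)–(13,12): clear
  midpoint (11,31/2) outside
  → clear

FREE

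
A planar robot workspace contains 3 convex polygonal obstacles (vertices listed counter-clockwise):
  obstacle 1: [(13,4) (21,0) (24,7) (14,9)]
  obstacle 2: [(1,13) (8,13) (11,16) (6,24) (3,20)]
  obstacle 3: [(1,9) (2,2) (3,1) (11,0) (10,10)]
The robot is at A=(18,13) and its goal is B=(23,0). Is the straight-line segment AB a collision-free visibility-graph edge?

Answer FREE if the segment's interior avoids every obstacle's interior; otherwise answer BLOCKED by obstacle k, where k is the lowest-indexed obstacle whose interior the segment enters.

Obstacle 1 [(13,4) (21,0) (24,7) (14,9)]:
  edge (13,4)–(21,0): clear
  edge (21,0)–(24,7): crosses AB
  edge (24,7)–(14,9): crosses AB
  edge (14,9)–(13,4): clear
  → BLOCKED
Obstacle 2 [(1,13) (8,13) (11,16) (6,24) (3,20)]:
  edge (1,13)–(8,13): clear
  edge (8,13)–(11,16): clear
  edge (11,16)–(6,24): clear
  edge (6,24)–(3,20): clear
  edge (3,20)–(1,13): clear
  midpoint (41/2,13/2) outside
  → clear
Obstacle 3 [(1,9) (2,2) (3,1) (11,0) (10,10)]:
  edge (1,9)–(2,2): clear
  edge (2,2)–(3,1): clear
  edge (3,1)–(11,0): clear
  edge (11,0)–(10,10): clear
  edge (10,10)–(1,9): clear
  midpoint (41/2,13/2) outside
  → clear

BLOCKED by obstacle 1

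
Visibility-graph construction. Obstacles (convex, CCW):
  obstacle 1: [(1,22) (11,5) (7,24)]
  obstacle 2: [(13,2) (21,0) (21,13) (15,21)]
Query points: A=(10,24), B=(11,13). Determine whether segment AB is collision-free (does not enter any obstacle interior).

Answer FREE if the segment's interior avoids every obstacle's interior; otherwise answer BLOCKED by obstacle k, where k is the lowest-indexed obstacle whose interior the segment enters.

Obstacle 1 [(1,22) (11,5) (7,24)]:
  edge (1,22)–(11,5): clear
  edge (11,5)–(7,24): clear
  edge (7,24)–(1,22): clear
  midpoint (21/2,37/2) outside
  → clear
Obstacle 2 [(13,2) (21,0) (21,13) (15,21)]:
  edge (13,2)–(21,0): clear
  edge (21,0)–(21,13): clear
  edge (21,13)–(15,21): clear
  edge (15,21)–(13,2): clear
  midpoint (21/2,37/2) outside
  → clear

FREE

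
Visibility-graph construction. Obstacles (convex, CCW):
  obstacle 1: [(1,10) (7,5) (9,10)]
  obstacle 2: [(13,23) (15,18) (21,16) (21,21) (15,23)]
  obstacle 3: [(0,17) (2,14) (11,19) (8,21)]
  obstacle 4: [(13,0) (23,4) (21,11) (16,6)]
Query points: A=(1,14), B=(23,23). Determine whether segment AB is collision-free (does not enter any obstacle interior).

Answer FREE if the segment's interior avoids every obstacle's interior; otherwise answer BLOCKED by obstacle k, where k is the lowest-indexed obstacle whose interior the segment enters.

BLOCKED by obstacle 2

Obstacle 1 [(1,10) (7,5) (9,10)]:
  edge (1,10)–(7,5): clear
  edge (7,5)–(9,10): clear
  edge (9,10)–(1,10): clear
  midpoint (12,37/2) outside
  → clear
Obstacle 2 [(13,23) (15,18) (21,16) (21,21) (15,23)]:
  edge (13,23)–(15,18): crosses AB
  edge (15,18)–(21,16): clear
  edge (21,16)–(21,21): clear
  edge (21,21)–(15,23): crosses AB
  edge (15,23)–(13,23): clear
  → BLOCKED
Obstacle 3 [(0,17) (2,14) (11,19) (8,21)]:
  edge (0,17)–(2,14): crosses AB
  edge (2,14)–(11,19): crosses AB
  edge (11,19)–(8,21): clear
  edge (8,21)–(0,17): clear
  → BLOCKED
Obstacle 4 [(13,0) (23,4) (21,11) (16,6)]:
  edge (13,0)–(23,4): clear
  edge (23,4)–(21,11): clear
  edge (21,11)–(16,6): clear
  edge (16,6)–(13,0): clear
  midpoint (12,37/2) outside
  → clear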